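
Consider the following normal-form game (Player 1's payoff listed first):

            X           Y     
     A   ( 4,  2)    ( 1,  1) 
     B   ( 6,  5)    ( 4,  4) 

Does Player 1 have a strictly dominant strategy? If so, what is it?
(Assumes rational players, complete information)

Yes, Player 1's strictly dominant strategy is B

Work:
A strategy strictly dominates another if it gives a strictly higher payoff against every opponent action. Compare each pair of P1's strategies column-by-column:
  A vs B: [4 vs 6, 1 vs 4] → A does not strictly dominate B (column X: 4 ≤ 6)
  B vs A: [6 vs 4, 4 vs 1] → B strictly dominates A
B strictly dominates every other strategy → strictly dominant.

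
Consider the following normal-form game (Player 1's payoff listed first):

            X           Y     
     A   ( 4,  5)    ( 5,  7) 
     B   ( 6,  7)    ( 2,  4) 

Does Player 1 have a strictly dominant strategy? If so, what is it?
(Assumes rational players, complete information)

No strictly dominant strategy exists for Player 1

Work:
A strategy strictly dominates another if it gives a strictly higher payoff against every opponent action. Compare each pair of P1's strategies column-by-column:
  A vs B: [4 vs 6, 5 vs 2] → A does not strictly dominate B (column X: 4 ≤ 6)
  B vs A: [6 vs 4, 2 vs 5] → B does not strictly dominate A (column Y: 2 ≤ 5)
No single strategy strictly dominates all others → no strictly dominant strategy.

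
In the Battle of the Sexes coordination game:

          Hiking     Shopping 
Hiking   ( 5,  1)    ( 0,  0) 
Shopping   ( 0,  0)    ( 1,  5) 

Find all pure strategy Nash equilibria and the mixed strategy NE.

Pure NE: (Hiking, Hiking) and (Shopping, Shopping); Mixed NE: p = 0.8333, q = 0.1667

Work:
Check pure NE:
(Hiking, Hiking): (5, 1) - no unilateral deviation beneficial
(Shopping, Shopping): (1, 5) - no unilateral deviation beneficial
Mixed NE: P1 plays Hiking with p = 0.8333, P2 plays Hiking with q = 0.1667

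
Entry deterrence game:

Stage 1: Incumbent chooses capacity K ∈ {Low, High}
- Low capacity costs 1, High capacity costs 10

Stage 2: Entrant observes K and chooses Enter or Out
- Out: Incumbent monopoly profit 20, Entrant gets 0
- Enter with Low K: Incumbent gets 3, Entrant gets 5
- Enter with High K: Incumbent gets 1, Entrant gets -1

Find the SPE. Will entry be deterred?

SPE: (High, Enter|Low, Out|High); Entry deterred. Incumbent net profit = 10

Work:
After Low K: Entrant enters (5 > 0)
After High K: Entrant stays out (-1 < 0)
Incumbent: Low → 3−1=2, High → 20−10=10
Incumbent chooses High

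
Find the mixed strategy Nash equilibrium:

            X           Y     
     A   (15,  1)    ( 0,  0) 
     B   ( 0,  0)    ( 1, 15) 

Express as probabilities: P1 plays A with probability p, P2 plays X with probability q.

p = 0.9375, q = 0.0625

Work:
Find probabilities that make opponent indifferent:
P2 chooses q to make P1 indifferent between A and B
P1 chooses p to make P2 indifferent between X and Y
Mixed NE: P1 plays (A: 0.9375, B: 0.0625), P2 plays (X: 0.0625, Y: 0.9375)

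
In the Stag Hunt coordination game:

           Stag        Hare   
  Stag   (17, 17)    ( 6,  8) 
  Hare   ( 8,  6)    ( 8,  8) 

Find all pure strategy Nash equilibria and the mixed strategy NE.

Pure NE: (Stag, Stag) and (Hare, Hare); Mixed NE: p = 0.1818, q = 0.1818

Work:
Check pure NE:
(Stag, Stag): (17, 17) - no unilateral deviation beneficial
(Hare, Hare): (8, 8) - no unilateral deviation beneficial
Mixed NE: P1 plays Stag with p = 0.1818, P2 plays Stag with q = 0.1818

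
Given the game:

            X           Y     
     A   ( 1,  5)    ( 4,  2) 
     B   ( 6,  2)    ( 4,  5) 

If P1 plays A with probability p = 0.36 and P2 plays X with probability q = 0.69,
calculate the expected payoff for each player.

E[P1] = 4.138, E[P2] = 3.3404

Work:
E[P1] = p·q·π₁(A,X) + p·(1-q)·π₁(A,Y) + (1-p)·q·π₁(B,X) + (1-p)·(1-q)·π₁(B,Y)
= 0.36·0.69·1 + 0.36·0.31·4 + 0.64·0.69·6 + 0.64·0.31·4
= 4.138

E[P2] = 3.3404 (similar calculation)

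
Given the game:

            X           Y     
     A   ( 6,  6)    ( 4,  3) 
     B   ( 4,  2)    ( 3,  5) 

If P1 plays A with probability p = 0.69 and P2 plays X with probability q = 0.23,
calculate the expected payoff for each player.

E[P1] = 4.0787, E[P2] = 3.8822

Work:
E[P1] = p·q·π₁(A,X) + p·(1-q)·π₁(A,Y) + (1-p)·q·π₁(B,X) + (1-p)·(1-q)·π₁(B,Y)
= 0.69·0.23·6 + 0.69·0.77·4 + 0.31·0.23·4 + 0.31·0.77·3
= 4.0787

E[P2] = 3.8822 (similar calculation)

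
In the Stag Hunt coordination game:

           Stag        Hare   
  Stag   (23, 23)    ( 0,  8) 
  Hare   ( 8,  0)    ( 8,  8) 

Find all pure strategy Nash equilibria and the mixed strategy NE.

Pure NE: (Stag, Stag) and (Hare, Hare); Mixed NE: p = 0.3478, q = 0.3478

Work:
Check pure NE:
(Stag, Stag): (23, 23) - no unilateral deviation beneficial
(Hare, Hare): (8, 8) - no unilateral deviation beneficial
Mixed NE: P1 plays Stag with p = 0.3478, P2 plays Stag with q = 0.3478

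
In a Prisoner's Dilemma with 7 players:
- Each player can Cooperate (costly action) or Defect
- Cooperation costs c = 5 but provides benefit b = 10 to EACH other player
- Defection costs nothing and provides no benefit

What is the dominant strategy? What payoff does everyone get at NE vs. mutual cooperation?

Dominant: Defect; NE payoff = 0; Coop payoff = 55

Work:
Defect dominates (saves cost c = 5, benefit to others is external)
NE: All defect → everyone gets 0
If all cooperate: each receives (6)×10 - 5 = 55
Social dilemma: 55 > 0 but NE gives 0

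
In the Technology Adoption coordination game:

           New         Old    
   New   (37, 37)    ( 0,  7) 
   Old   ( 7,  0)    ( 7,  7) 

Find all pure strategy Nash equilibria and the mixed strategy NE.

Pure NE: (New, New) and (Old, Old); Mixed NE: p = 0.1892, q = 0.1892

Work:
Check pure NE:
(New, New): (37, 37) - no unilateral deviation beneficial
(Old, Old): (7, 7) - no unilateral deviation beneficial
Mixed NE: P1 plays New with p = 0.1892, P2 plays New with q = 0.1892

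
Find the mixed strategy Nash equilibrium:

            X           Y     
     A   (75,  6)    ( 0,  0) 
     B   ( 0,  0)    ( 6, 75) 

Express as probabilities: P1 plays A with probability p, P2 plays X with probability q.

p = 0.9259, q = 0.0741

Work:
Find probabilities that make opponent indifferent:
P2 chooses q to make P1 indifferent between A and B
P1 chooses p to make P2 indifferent between X and Y
Mixed NE: P1 plays (A: 0.9259, B: 0.0741), P2 plays (X: 0.0741, Y: 0.9259)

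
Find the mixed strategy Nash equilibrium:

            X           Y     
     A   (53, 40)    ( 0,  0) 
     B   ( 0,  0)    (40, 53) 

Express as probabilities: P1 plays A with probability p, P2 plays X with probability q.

p = 0.5699, q = 0.4301

Work:
Find probabilities that make opponent indifferent:
P2 chooses q to make P1 indifferent between A and B
P1 chooses p to make P2 indifferent between X and Y
Mixed NE: P1 plays (A: 0.5699, B: 0.4301), P2 plays (X: 0.4301, Y: 0.5699)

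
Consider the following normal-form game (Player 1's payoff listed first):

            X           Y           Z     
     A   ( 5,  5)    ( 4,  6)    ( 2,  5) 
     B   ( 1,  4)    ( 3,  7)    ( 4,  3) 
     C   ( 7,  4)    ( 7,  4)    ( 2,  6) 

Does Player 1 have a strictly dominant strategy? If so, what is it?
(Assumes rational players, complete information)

No strictly dominant strategy exists for Player 1

Work:
A strategy strictly dominates another if it gives a strictly higher payoff against every opponent action. Compare each pair of P1's strategies column-by-column:
  A vs B: [5 vs 1, 4 vs 3, 2 vs 4] → A does not strictly dominate B (column Z: 2 ≤ 4)
  A vs C: [5 vs 7, 4 vs 7, 2 vs 2] → A does not strictly dominate C (column X: 5 ≤ 7)
  B vs A: [1 vs 5, 3 vs 4, 4 vs 2] → B does not strictly dominate A (column X: 1 ≤ 5)
  B vs C: [1 vs 7, 3 vs 7, 4 vs 2] → B does not strictly dominate C (column X: 1 ≤ 7)
  C vs A: [7 vs 5, 7 vs 4, 2 vs 2] → C does not strictly dominate A (column Z: 2 ≤ 2)
  C vs B: [7 vs 1, 7 vs 3, 2 vs 4] → C does not strictly dominate B (column Z: 2 ≤ 4)
No single strategy strictly dominates all others → no strictly dominant strategy.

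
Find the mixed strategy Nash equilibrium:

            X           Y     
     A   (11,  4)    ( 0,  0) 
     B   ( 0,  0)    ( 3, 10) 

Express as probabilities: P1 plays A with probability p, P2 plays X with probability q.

p = 0.7143, q = 0.2143

Work:
Find probabilities that make opponent indifferent:
P2 chooses q to make P1 indifferent between A and B
P1 chooses p to make P2 indifferent between X and Y
Mixed NE: P1 plays (A: 0.7143, B: 0.2857), P2 plays (X: 0.2143, Y: 0.7857)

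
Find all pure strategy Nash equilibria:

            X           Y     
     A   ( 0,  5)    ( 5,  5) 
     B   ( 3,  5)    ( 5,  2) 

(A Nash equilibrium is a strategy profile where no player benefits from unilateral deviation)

Nash equilibrium: (A, Y), (B, X)

Work:
Best responses:
  P1 vs X: payoffs [0, 3] → best response B (payoff 3)
  P1 vs Y: payoffs [5, 5] → best response A/B (payoff 5)
  P2 vs A: payoffs [5, 5] → best response X/Y (payoff 5)
  P2 vs B: payoffs [5, 2] → best response X (payoff 5)
Mutual best responses: (A,Y), (B,X) → Nash equilibria.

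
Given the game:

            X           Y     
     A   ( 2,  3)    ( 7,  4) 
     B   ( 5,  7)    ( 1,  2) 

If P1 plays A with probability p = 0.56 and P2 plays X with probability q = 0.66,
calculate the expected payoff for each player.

E[P1] = 3.6736, E[P2] = 4.2024

Work:
E[P1] = p·q·π₁(A,X) + p·(1-q)·π₁(A,Y) + (1-p)·q·π₁(B,X) + (1-p)·(1-q)·π₁(B,Y)
= 0.56·0.66·2 + 0.56·0.34·7 + 0.44·0.66·5 + 0.44·0.34·1
= 3.6736

E[P2] = 4.2024 (similar calculation)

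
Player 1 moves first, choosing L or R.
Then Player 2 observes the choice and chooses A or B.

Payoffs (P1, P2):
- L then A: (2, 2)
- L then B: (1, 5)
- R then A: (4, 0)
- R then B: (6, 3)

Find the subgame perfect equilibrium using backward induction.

P1 plays R, P2 plays B after L and B after R; Payoff (6, 3)

Work:
Backward induction:
After L: P2 chooses B → P1 gets 1
After R: P2 chooses B → P1 gets 6
P1 chooses R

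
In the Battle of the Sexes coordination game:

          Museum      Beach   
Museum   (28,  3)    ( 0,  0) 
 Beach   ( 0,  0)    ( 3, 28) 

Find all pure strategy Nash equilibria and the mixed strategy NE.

Pure NE: (Museum, Museum) and (Beach, Beach); Mixed NE: p = 0.9032, q = 0.0968

Work:
Check pure NE:
(Museum, Museum): (28, 3) - no unilateral deviation beneficial
(Beach, Beach): (3, 28) - no unilateral deviation beneficial
Mixed NE: P1 plays Museum with p = 0.9032, P2 plays Museum with q = 0.0968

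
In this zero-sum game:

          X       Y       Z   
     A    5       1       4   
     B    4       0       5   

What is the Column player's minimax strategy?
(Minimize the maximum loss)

Column should play Y, value = 1

Work:
Column player minimizes Row's maximum payoff:
Column X: max payoff to Row = 5
Column Y: max payoff to Row = 1
Column Z: max payoff to Row = 5
Minimum is 1, achieved by column Y.
Minimax strategy: Y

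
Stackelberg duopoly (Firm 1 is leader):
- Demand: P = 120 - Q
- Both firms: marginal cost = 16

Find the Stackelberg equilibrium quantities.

q₁* (leader) = 52.0, q₂* (follower) = 26.0

Work:
Follower's reaction: q₂ = (a - c - q₁)/2
Leader substitutes: π₁ = q₁·(a - q₁ - (a-c-q₁)/2 - c)
FOC: q₁* = (120 - 16)/2 = 52.00
Then: q₂* = (120 - 16 - 52.0)/2 = 26.00
Leader has first-mover advantage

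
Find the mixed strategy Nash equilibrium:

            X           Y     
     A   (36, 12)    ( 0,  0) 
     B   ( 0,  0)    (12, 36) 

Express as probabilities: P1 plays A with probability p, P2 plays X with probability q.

p = 0.75, q = 0.25

Work:
Find probabilities that make opponent indifferent:
P2 chooses q to make P1 indifferent between A and B
P1 chooses p to make P2 indifferent between X and Y
Mixed NE: P1 plays (A: 0.75, B: 0.25), P2 plays (X: 0.25, Y: 0.75)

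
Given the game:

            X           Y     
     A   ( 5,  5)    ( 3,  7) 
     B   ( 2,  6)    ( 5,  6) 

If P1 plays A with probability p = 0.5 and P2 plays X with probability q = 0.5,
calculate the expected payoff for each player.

E[P1] = 3.75, E[P2] = 6.0

Work:
E[P1] = p·q·π₁(A,X) + p·(1-q)·π₁(A,Y) + (1-p)·q·π₁(B,X) + (1-p)·(1-q)·π₁(B,Y)
= 0.5·0.5·5 + 0.5·0.5·3 + 0.5·0.5·2 + 0.5·0.5·5
= 3.75

E[P2] = 6.0 (similar calculation)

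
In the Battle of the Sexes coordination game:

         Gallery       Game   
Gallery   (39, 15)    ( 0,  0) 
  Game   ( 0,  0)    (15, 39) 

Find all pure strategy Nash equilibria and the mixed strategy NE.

Pure NE: (Gallery, Gallery) and (Game, Game); Mixed NE: p = 0.7222, q = 0.2778

Work:
Check pure NE:
(Gallery, Gallery): (39, 15) - no unilateral deviation beneficial
(Game, Game): (15, 39) - no unilateral deviation beneficial
Mixed NE: P1 plays Gallery with p = 0.7222, P2 plays Gallery with q = 0.2778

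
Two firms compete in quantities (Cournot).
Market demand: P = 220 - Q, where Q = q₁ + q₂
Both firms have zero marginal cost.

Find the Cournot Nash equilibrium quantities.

q₁* = q₂* = 73.33; P* = 73.33

Work:
Profit: π_i = P·q_i = (a - q_i - q_j)·q_i
FOC: ∂π_i/∂q_i = a - 2q_i - q_j = 0
Reaction function: q_i = (220 - q_j)/2
Symmetry: q* = 220/3 = 73.33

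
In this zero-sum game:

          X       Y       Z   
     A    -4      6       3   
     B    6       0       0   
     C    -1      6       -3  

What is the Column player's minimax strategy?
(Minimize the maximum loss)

Column should play Z, value = 3

Work:
Column player minimizes Row's maximum payoff:
Column X: max payoff to Row = 6
Column Y: max payoff to Row = 6
Column Z: max payoff to Row = 3
Minimum is 3, achieved by column Z.
Minimax strategy: Z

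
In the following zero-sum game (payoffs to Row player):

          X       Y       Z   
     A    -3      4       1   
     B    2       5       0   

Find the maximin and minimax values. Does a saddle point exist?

Maximin = 0, Minimax = 1, Saddle: False

Work:
Row minimums: [-3, 0] → maximin = 0
Column maximums: [2, 5, 1] → minimax = 1
No saddle point (maximin ≠ minimax). Mixed strategy needed.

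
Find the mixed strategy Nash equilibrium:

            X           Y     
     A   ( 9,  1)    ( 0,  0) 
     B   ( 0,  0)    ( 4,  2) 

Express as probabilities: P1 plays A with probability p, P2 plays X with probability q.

p = 0.6667, q = 0.3077

Work:
Find probabilities that make opponent indifferent:
P2 chooses q to make P1 indifferent between A and B
P1 chooses p to make P2 indifferent between X and Y
Mixed NE: P1 plays (A: 0.6667, B: 0.3333), P2 plays (X: 0.3077, Y: 0.6923)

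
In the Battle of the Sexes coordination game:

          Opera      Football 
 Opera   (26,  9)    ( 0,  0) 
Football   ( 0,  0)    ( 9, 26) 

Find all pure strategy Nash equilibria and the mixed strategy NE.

Pure NE: (Opera, Opera) and (Football, Football); Mixed NE: p = 0.7429, q = 0.2571

Work:
Check pure NE:
(Opera, Opera): (26, 9) - no unilateral deviation beneficial
(Football, Football): (9, 26) - no unilateral deviation beneficial
Mixed NE: P1 plays Opera with p = 0.7429, P2 plays Opera with q = 0.2571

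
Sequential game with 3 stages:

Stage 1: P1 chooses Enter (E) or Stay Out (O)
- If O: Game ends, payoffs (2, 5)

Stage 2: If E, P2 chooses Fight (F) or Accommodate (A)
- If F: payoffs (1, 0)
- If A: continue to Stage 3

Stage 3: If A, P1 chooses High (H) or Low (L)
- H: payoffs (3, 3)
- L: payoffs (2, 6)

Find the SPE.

SPE: (E, A, H); Outcome (3, 3)

Work:
Stage 3: P1 chooses H (3 vs 2)
Stage 2: P2: F->0, A->3 (anticipating H). Choose A
Stage 1: P1: O->2, E->3 (anticipating A, H). Choose E
SPE path: E -> A -> H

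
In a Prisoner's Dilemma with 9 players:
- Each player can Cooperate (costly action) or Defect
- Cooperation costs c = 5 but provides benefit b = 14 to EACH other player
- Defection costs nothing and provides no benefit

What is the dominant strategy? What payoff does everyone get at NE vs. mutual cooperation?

Dominant: Defect; NE payoff = 0; Coop payoff = 107

Work:
Defect dominates (saves cost c = 5, benefit to others is external)
NE: All defect → everyone gets 0
If all cooperate: each receives (8)×14 - 5 = 107
Social dilemma: 107 > 0 but NE gives 0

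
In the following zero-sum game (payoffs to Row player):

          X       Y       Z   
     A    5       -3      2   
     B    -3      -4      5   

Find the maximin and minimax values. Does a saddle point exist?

Maximin = -3, Minimax = -3, Saddle: True

Work:
Row minimums: [-3, -4] → maximin = -3
Column maximums: [5, -3, 5] → minimax = -3
Saddle point exists! Game value = -3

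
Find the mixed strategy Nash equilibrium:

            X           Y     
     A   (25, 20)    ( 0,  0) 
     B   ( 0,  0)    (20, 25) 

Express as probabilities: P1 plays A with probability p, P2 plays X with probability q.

p = 0.5556, q = 0.4444

Work:
Find probabilities that make opponent indifferent:
P2 chooses q to make P1 indifferent between A and B
P1 chooses p to make P2 indifferent between X and Y
Mixed NE: P1 plays (A: 0.5556, B: 0.4444), P2 plays (X: 0.4444, Y: 0.5556)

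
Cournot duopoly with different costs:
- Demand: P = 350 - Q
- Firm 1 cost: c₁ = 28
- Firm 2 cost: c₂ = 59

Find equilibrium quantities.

q₁* = 117.67, q₂* = 86.67

Work:
Reaction: q₁ = (350 - 28 - q₂)/2
Reaction: q₂ = (350 - 59 - q₁)/2
Solve simultaneously:
q₁* = (350 - 2×28 + 59)/3 = 117.67
q₂* = (350 - 2×59 + 28)/3 = 86.67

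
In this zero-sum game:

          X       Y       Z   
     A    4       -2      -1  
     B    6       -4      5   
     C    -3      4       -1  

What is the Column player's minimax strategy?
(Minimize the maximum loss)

Column should play Y, value = 4

Work:
Column player minimizes Row's maximum payoff:
Column X: max payoff to Row = 6
Column Y: max payoff to Row = 4
Column Z: max payoff to Row = 5
Minimum is 4, achieved by column Y.
Minimax strategy: Y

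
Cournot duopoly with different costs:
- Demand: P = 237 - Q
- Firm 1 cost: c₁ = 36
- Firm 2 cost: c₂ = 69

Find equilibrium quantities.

q₁* = 78.0, q₂* = 45.0

Work:
Reaction: q₁ = (237 - 36 - q₂)/2
Reaction: q₂ = (237 - 69 - q₁)/2
Solve simultaneously:
q₁* = (237 - 2×36 + 69)/3 = 78.0
q₂* = (237 - 2×69 + 36)/3 = 45.0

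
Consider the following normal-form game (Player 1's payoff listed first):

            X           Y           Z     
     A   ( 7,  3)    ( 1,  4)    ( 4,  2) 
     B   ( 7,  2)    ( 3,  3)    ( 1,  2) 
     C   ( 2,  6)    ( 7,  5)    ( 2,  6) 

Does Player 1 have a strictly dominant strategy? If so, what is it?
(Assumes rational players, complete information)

No strictly dominant strategy exists for Player 1

Work:
A strategy strictly dominates another if it gives a strictly higher payoff against every opponent action. Compare each pair of P1's strategies column-by-column:
  A vs B: [7 vs 7, 1 vs 3, 4 vs 1] → A does not strictly dominate B (column X: 7 ≤ 7)
  A vs C: [7 vs 2, 1 vs 7, 4 vs 2] → A does not strictly dominate C (column Y: 1 ≤ 7)
  B vs A: [7 vs 7, 3 vs 1, 1 vs 4] → B does not strictly dominate A (column X: 7 ≤ 7)
  B vs C: [7 vs 2, 3 vs 7, 1 vs 2] → B does not strictly dominate C (column Y: 3 ≤ 7)
  C vs A: [2 vs 7, 7 vs 1, 2 vs 4] → C does not strictly dominate A (column X: 2 ≤ 7)
  C vs B: [2 vs 7, 7 vs 3, 2 vs 1] → C does not strictly dominate B (column X: 2 ≤ 7)
No single strategy strictly dominates all others → no strictly dominant strategy.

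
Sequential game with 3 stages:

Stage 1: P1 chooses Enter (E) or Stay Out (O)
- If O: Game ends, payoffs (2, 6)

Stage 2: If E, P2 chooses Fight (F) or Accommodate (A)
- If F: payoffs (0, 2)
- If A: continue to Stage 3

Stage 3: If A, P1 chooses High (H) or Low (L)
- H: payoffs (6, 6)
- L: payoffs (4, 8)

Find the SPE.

SPE: (E, A, H); Outcome (6, 6)

Work:
Stage 3: P1 chooses H (6 vs 4)
Stage 2: P2: F->2, A->6 (anticipating H). Choose A
Stage 1: P1: O->2, E->6 (anticipating A, H). Choose E
SPE path: E -> A -> H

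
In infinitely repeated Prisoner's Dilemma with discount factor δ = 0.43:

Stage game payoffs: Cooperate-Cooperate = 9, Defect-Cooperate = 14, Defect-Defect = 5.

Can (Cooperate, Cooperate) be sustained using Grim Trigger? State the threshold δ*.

δ* = 0.5556; since δ = 0.43 < 0.5556, cooperation cannot be sustained

Work:
For Grim Trigger:
Cooperate forever: 9/(1-δ)
Defect then punished: 14 + 5·δ/(1-δ)
Need: 9/(1-δ) ≥ 14 + 5·δ/(1-δ)
Solving: δ ≥ (T-R)/(T-P) = (14-9)/(14-5) = 0.5556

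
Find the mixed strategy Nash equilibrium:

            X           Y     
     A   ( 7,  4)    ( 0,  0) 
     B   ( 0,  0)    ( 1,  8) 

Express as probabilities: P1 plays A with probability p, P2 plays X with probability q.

p = 0.6667, q = 0.125

Work:
Find probabilities that make opponent indifferent:
P2 chooses q to make P1 indifferent between A and B
P1 chooses p to make P2 indifferent between X and Y
Mixed NE: P1 plays (A: 0.6667, B: 0.3333), P2 plays (X: 0.125, Y: 0.875)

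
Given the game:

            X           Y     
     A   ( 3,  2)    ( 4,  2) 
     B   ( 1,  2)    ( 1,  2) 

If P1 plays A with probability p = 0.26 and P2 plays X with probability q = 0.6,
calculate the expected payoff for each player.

E[P1] = 1.624, E[P2] = 2.0

Work:
E[P1] = p·q·π₁(A,X) + p·(1-q)·π₁(A,Y) + (1-p)·q·π₁(B,X) + (1-p)·(1-q)·π₁(B,Y)
= 0.26·0.6·3 + 0.26·0.4·4 + 0.74·0.6·1 + 0.74·0.4·1
= 1.624

E[P2] = 2.0 (similar calculation)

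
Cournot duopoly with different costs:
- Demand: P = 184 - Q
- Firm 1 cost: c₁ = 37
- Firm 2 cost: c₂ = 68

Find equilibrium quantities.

q₁* = 59.33, q₂* = 28.33

Work:
Reaction: q₁ = (184 - 37 - q₂)/2
Reaction: q₂ = (184 - 68 - q₁)/2
Solve simultaneously:
q₁* = (184 - 2×37 + 68)/3 = 59.33
q₂* = (184 - 2×68 + 37)/3 = 28.33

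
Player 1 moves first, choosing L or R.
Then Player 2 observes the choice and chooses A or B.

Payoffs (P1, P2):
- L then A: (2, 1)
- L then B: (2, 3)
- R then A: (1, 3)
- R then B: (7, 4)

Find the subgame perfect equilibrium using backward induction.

P1 plays R, P2 plays B after L and B after R; Payoff (7, 4)

Work:
Backward induction:
After L: P2 chooses B → P1 gets 2
After R: P2 chooses B → P1 gets 7
P1 chooses R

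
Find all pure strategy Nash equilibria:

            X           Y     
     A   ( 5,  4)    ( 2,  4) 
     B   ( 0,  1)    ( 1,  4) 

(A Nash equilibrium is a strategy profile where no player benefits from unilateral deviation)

Nash equilibrium: (A, X), (A, Y)

Work:
Best responses:
  P1 vs X: payoffs [5, 0] → best response A (payoff 5)
  P1 vs Y: payoffs [2, 1] → best response A (payoff 2)
  P2 vs A: payoffs [4, 4] → best response X/Y (payoff 4)
  P2 vs B: payoffs [1, 4] → best response Y (payoff 4)
Mutual best responses: (A,X), (A,Y) → Nash equilibria.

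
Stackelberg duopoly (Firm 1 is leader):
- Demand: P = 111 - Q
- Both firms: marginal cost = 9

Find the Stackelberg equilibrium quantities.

q₁* (leader) = 51.0, q₂* (follower) = 25.5

Work:
Follower's reaction: q₂ = (a - c - q₁)/2
Leader substitutes: π₁ = q₁·(a - q₁ - (a-c-q₁)/2 - c)
FOC: q₁* = (111 - 9)/2 = 51.00
Then: q₂* = (111 - 9 - 51.0)/2 = 25.50
Leader has first-mover advantage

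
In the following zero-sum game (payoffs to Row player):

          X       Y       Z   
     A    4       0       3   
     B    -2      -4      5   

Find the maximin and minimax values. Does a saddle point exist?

Maximin = 0, Minimax = 0, Saddle: True

Work:
Row minimums: [0, -4] → maximin = 0
Column maximums: [4, 0, 5] → minimax = 0
Saddle point exists! Game value = 0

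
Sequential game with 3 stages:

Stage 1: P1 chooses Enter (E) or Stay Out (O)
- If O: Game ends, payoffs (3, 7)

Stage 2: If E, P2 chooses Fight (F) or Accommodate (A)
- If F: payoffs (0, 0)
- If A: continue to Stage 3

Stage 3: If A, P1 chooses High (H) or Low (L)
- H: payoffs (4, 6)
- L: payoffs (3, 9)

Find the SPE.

SPE: (E, A, H); Outcome (4, 6)

Work:
Stage 3: P1 chooses H (4 vs 3)
Stage 2: P2: F->0, A->6 (anticipating H). Choose A
Stage 1: P1: O->3, E->4 (anticipating A, H). Choose E
SPE path: E -> A -> H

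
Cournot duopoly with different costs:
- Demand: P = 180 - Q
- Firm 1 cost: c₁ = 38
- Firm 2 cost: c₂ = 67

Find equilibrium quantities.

q₁* = 57.0, q₂* = 28.0

Work:
Reaction: q₁ = (180 - 38 - q₂)/2
Reaction: q₂ = (180 - 67 - q₁)/2
Solve simultaneously:
q₁* = (180 - 2×38 + 67)/3 = 57.0
q₂* = (180 - 2×67 + 38)/3 = 28.0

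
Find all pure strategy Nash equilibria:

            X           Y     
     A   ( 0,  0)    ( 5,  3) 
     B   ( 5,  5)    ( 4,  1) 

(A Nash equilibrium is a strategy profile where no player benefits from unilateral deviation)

Nash equilibrium: (A, Y), (B, X)

Work:
Best responses:
  P1 vs X: payoffs [0, 5] → best response B (payoff 5)
  P1 vs Y: payoffs [5, 4] → best response A (payoff 5)
  P2 vs A: payoffs [0, 3] → best response Y (payoff 3)
  P2 vs B: payoffs [5, 1] → best response X (payoff 5)
Mutual best responses: (A,Y), (B,X) → Nash equilibria.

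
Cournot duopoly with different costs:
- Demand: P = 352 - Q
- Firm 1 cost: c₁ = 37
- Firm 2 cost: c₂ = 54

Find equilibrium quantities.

q₁* = 110.67, q₂* = 93.67

Work:
Reaction: q₁ = (352 - 37 - q₂)/2
Reaction: q₂ = (352 - 54 - q₁)/2
Solve simultaneously:
q₁* = (352 - 2×37 + 54)/3 = 110.67
q₂* = (352 - 2×54 + 37)/3 = 93.67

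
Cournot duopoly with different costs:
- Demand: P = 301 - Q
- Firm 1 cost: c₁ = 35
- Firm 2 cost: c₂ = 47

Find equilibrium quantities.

q₁* = 92.67, q₂* = 80.67

Work:
Reaction: q₁ = (301 - 35 - q₂)/2
Reaction: q₂ = (301 - 47 - q₁)/2
Solve simultaneously:
q₁* = (301 - 2×35 + 47)/3 = 92.67
q₂* = (301 - 2×47 + 35)/3 = 80.67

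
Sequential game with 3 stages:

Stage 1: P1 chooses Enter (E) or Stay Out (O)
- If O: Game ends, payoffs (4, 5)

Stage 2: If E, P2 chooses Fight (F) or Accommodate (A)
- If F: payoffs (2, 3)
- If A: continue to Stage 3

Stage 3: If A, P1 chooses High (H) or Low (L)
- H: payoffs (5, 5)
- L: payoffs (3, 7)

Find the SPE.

SPE: (E, A, H); Outcome (5, 5)

Work:
Stage 3: P1 chooses H (5 vs 3)
Stage 2: P2: F->3, A->5 (anticipating H). Choose A
Stage 1: P1: O->4, E->5 (anticipating A, H). Choose E
SPE path: E -> A -> H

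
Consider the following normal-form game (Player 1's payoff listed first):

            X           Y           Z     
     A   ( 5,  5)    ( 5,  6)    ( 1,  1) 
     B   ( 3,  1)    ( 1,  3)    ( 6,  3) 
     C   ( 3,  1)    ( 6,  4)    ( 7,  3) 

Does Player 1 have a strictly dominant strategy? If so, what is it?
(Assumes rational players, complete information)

No strictly dominant strategy exists for Player 1

Work:
A strategy strictly dominates another if it gives a strictly higher payoff against every opponent action. Compare each pair of P1's strategies column-by-column:
  A vs B: [5 vs 3, 5 vs 1, 1 vs 6] → A does not strictly dominate B (column Z: 1 ≤ 6)
  A vs C: [5 vs 3, 5 vs 6, 1 vs 7] → A does not strictly dominate C (column Y: 5 ≤ 6)
  B vs A: [3 vs 5, 1 vs 5, 6 vs 1] → B does not strictly dominate A (column X: 3 ≤ 5)
  B vs C: [3 vs 3, 1 vs 6, 6 vs 7] → B does not strictly dominate C (column X: 3 ≤ 3)
  C vs A: [3 vs 5, 6 vs 5, 7 vs 1] → C does not strictly dominate A (column X: 3 ≤ 5)
  C vs B: [3 vs 3, 6 vs 1, 7 vs 6] → C does not strictly dominate B (column X: 3 ≤ 3)
No single strategy strictly dominates all others → no strictly dominant strategy.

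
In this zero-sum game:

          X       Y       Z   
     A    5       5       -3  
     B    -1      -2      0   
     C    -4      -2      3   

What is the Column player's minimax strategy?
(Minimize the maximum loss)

Column should play Z, value = 3

Work:
Column player minimizes Row's maximum payoff:
Column X: max payoff to Row = 5
Column Y: max payoff to Row = 5
Column Z: max payoff to Row = 3
Minimum is 3, achieved by column Z.
Minimax strategy: Z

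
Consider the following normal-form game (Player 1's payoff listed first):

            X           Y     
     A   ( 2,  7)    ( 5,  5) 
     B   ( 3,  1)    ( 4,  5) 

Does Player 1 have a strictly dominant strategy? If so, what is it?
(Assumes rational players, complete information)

No strictly dominant strategy exists for Player 1

Work:
A strategy strictly dominates another if it gives a strictly higher payoff against every opponent action. Compare each pair of P1's strategies column-by-column:
  A vs B: [2 vs 3, 5 vs 4] → A does not strictly dominate B (column X: 2 ≤ 3)
  B vs A: [3 vs 2, 4 vs 5] → B does not strictly dominate A (column Y: 4 ≤ 5)
No single strategy strictly dominates all others → no strictly dominant strategy.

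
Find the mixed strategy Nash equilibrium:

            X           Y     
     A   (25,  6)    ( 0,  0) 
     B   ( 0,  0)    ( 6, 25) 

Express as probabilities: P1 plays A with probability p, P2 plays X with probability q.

p = 0.8065, q = 0.1935

Work:
Find probabilities that make opponent indifferent:
P2 chooses q to make P1 indifferent between A and B
P1 chooses p to make P2 indifferent between X and Y
Mixed NE: P1 plays (A: 0.8065, B: 0.1935), P2 plays (X: 0.1935, Y: 0.8065)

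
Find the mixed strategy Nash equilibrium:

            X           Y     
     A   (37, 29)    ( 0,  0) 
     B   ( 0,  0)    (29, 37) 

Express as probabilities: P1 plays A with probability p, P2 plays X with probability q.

p = 0.5606, q = 0.4394

Work:
Find probabilities that make opponent indifferent:
P2 chooses q to make P1 indifferent between A and B
P1 chooses p to make P2 indifferent between X and Y
Mixed NE: P1 plays (A: 0.5606, B: 0.4394), P2 plays (X: 0.4394, Y: 0.5606)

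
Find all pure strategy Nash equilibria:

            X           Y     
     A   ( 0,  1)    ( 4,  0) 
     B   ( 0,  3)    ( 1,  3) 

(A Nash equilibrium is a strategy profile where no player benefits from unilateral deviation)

Nash equilibrium: (A, X), (B, X)

Work:
Best responses:
  P1 vs X: payoffs [0, 0] → best response A/B (payoff 0)
  P1 vs Y: payoffs [4, 1] → best response A (payoff 4)
  P2 vs A: payoffs [1, 0] → best response X (payoff 1)
  P2 vs B: payoffs [3, 3] → best response X/Y (payoff 3)
Mutual best responses: (A,X), (B,X) → Nash equilibria.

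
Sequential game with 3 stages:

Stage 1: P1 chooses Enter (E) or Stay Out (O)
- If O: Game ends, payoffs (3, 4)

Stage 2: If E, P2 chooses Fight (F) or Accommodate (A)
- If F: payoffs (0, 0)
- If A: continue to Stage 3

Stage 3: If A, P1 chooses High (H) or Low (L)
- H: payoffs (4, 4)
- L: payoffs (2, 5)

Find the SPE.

SPE: (E, A, H); Outcome (4, 4)

Work:
Stage 3: P1 chooses H (4 vs 2)
Stage 2: P2: F->0, A->4 (anticipating H). Choose A
Stage 1: P1: O->3, E->4 (anticipating A, H). Choose E
SPE path: E -> A -> H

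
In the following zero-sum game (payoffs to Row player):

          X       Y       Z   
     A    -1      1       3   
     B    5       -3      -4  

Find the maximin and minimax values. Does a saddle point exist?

Maximin = -1, Minimax = 1, Saddle: False

Work:
Row minimums: [-1, -4] → maximin = -1
Column maximums: [5, 1, 3] → minimax = 1
No saddle point (maximin ≠ minimax). Mixed strategy needed.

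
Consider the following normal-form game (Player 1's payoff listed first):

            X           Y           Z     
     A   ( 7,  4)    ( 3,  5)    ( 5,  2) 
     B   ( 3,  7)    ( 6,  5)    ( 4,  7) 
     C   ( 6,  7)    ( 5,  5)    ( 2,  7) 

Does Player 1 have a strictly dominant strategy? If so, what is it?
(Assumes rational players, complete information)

No strictly dominant strategy exists for Player 1

Work:
A strategy strictly dominates another if it gives a strictly higher payoff against every opponent action. Compare each pair of P1's strategies column-by-column:
  A vs B: [7 vs 3, 3 vs 6, 5 vs 4] → A does not strictly dominate B (column Y: 3 ≤ 6)
  A vs C: [7 vs 6, 3 vs 5, 5 vs 2] → A does not strictly dominate C (column Y: 3 ≤ 5)
  B vs A: [3 vs 7, 6 vs 3, 4 vs 5] → B does not strictly dominate A (column X: 3 ≤ 7)
  B vs C: [3 vs 6, 6 vs 5, 4 vs 2] → B does not strictly dominate C (column X: 3 ≤ 6)
  C vs A: [6 vs 7, 5 vs 3, 2 vs 5] → C does not strictly dominate A (column X: 6 ≤ 7)
  C vs B: [6 vs 3, 5 vs 6, 2 vs 4] → C does not strictly dominate B (column Y: 5 ≤ 6)
No single strategy strictly dominates all others → no strictly dominant strategy.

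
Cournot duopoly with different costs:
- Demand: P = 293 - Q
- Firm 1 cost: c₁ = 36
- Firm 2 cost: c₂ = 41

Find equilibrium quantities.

q₁* = 87.33, q₂* = 82.33

Work:
Reaction: q₁ = (293 - 36 - q₂)/2
Reaction: q₂ = (293 - 41 - q₁)/2
Solve simultaneously:
q₁* = (293 - 2×36 + 41)/3 = 87.33
q₂* = (293 - 2×41 + 36)/3 = 82.33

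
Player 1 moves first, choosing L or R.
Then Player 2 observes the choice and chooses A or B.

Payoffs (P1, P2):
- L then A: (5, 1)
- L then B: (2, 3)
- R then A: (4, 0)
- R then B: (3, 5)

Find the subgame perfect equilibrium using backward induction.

P1 plays R, P2 plays B after L and B after R; Payoff (3, 5)

Work:
Backward induction:
After L: P2 chooses B → P1 gets 2
After R: P2 chooses B → P1 gets 3
P1 chooses R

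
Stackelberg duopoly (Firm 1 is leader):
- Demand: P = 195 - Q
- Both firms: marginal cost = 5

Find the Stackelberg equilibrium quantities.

q₁* (leader) = 95.0, q₂* (follower) = 47.5

Work:
Follower's reaction: q₂ = (a - c - q₁)/2
Leader substitutes: π₁ = q₁·(a - q₁ - (a-c-q₁)/2 - c)
FOC: q₁* = (195 - 5)/2 = 95.00
Then: q₂* = (195 - 5 - 95.0)/2 = 47.50
Leader has first-mover advantage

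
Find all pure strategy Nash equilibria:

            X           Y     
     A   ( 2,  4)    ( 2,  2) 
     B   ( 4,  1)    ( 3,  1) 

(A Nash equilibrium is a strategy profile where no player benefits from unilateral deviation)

Nash equilibrium: (B, X), (B, Y)

Work:
Best responses:
  P1 vs X: payoffs [2, 4] → best response B (payoff 4)
  P1 vs Y: payoffs [2, 3] → best response B (payoff 3)
  P2 vs A: payoffs [4, 2] → best response X (payoff 4)
  P2 vs B: payoffs [1, 1] → best response X/Y (payoff 1)
Mutual best responses: (B,X), (B,Y) → Nash equilibria.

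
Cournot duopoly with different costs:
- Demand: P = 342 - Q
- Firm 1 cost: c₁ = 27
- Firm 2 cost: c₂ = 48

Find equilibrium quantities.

q₁* = 112.0, q₂* = 91.0

Work:
Reaction: q₁ = (342 - 27 - q₂)/2
Reaction: q₂ = (342 - 48 - q₁)/2
Solve simultaneously:
q₁* = (342 - 2×27 + 48)/3 = 112.0
q₂* = (342 - 2×48 + 27)/3 = 91.0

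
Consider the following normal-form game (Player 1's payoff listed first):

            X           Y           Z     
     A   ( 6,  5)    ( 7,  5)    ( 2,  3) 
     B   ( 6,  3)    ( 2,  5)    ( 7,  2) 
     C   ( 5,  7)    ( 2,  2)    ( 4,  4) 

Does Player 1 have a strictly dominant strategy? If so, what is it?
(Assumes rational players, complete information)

No strictly dominant strategy exists for Player 1

Work:
A strategy strictly dominates another if it gives a strictly higher payoff against every opponent action. Compare each pair of P1's strategies column-by-column:
  A vs B: [6 vs 6, 7 vs 2, 2 vs 7] → A does not strictly dominate B (column X: 6 ≤ 6)
  A vs C: [6 vs 5, 7 vs 2, 2 vs 4] → A does not strictly dominate C (column Z: 2 ≤ 4)
  B vs A: [6 vs 6, 2 vs 7, 7 vs 2] → B does not strictly dominate A (column X: 6 ≤ 6)
  B vs C: [6 vs 5, 2 vs 2, 7 vs 4] → B does not strictly dominate C (column Y: 2 ≤ 2)
  C vs A: [5 vs 6, 2 vs 7, 4 vs 2] → C does not strictly dominate A (column X: 5 ≤ 6)
  C vs B: [5 vs 6, 2 vs 2, 4 vs 7] → C does not strictly dominate B (column X: 5 ≤ 6)
No single strategy strictly dominates all others → no strictly dominant strategy.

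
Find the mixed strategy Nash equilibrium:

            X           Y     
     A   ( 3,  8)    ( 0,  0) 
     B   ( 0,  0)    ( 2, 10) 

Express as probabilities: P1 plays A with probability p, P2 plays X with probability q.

p = 0.5556, q = 0.4

Work:
Find probabilities that make opponent indifferent:
P2 chooses q to make P1 indifferent between A and B
P1 chooses p to make P2 indifferent between X and Y
Mixed NE: P1 plays (A: 0.5556, B: 0.4444), P2 plays (X: 0.4, Y: 0.6)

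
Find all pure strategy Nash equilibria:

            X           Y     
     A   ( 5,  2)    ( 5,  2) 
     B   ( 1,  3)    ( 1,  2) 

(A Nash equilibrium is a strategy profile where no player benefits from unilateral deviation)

Nash equilibrium: (A, X), (A, Y)

Work:
Best responses:
  P1 vs X: payoffs [5, 1] → best response A (payoff 5)
  P1 vs Y: payoffs [5, 1] → best response A (payoff 5)
  P2 vs A: payoffs [2, 2] → best response X/Y (payoff 2)
  P2 vs B: payoffs [3, 2] → best response X (payoff 3)
Mutual best responses: (A,X), (A,Y) → Nash equilibria.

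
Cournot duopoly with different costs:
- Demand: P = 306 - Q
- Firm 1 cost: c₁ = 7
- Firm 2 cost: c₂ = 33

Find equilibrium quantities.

q₁* = 108.33, q₂* = 82.33

Work:
Reaction: q₁ = (306 - 7 - q₂)/2
Reaction: q₂ = (306 - 33 - q₁)/2
Solve simultaneously:
q₁* = (306 - 2×7 + 33)/3 = 108.33
q₂* = (306 - 2×33 + 7)/3 = 82.33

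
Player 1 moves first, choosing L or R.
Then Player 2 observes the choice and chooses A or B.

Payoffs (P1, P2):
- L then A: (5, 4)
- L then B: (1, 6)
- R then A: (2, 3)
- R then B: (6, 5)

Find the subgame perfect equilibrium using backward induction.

P1 plays R, P2 plays B after L and B after R; Payoff (6, 5)

Work:
Backward induction:
After L: P2 chooses B → P1 gets 1
After R: P2 chooses B → P1 gets 6
P1 chooses R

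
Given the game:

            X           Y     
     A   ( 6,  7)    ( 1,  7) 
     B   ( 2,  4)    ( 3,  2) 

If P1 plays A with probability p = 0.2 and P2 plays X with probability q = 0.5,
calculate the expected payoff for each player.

E[P1] = 2.7, E[P2] = 3.8

Work:
E[P1] = p·q·π₁(A,X) + p·(1-q)·π₁(A,Y) + (1-p)·q·π₁(B,X) + (1-p)·(1-q)·π₁(B,Y)
= 0.2·0.5·6 + 0.2·0.5·1 + 0.8·0.5·2 + 0.8·0.5·3
= 2.7

E[P2] = 3.8 (similar calculation)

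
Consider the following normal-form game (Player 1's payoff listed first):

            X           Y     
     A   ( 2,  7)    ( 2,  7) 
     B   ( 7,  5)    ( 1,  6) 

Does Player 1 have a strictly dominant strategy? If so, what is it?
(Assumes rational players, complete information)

No strictly dominant strategy exists for Player 1

Work:
A strategy strictly dominates another if it gives a strictly higher payoff against every opponent action. Compare each pair of P1's strategies column-by-column:
  A vs B: [2 vs 7, 2 vs 1] → A does not strictly dominate B (column X: 2 ≤ 7)
  B vs A: [7 vs 2, 1 vs 2] → B does not strictly dominate A (column Y: 1 ≤ 2)
No single strategy strictly dominates all others → no strictly dominant strategy.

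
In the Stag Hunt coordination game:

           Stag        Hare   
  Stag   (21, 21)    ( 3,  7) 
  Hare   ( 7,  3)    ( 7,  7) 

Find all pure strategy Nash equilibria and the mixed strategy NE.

Pure NE: (Stag, Stag) and (Hare, Hare); Mixed NE: p = 0.2222, q = 0.2222

Work:
Check pure NE:
(Stag, Stag): (21, 21) - no unilateral deviation beneficial
(Hare, Hare): (7, 7) - no unilateral deviation beneficial
Mixed NE: P1 plays Stag with p = 0.2222, P2 plays Stag with q = 0.2222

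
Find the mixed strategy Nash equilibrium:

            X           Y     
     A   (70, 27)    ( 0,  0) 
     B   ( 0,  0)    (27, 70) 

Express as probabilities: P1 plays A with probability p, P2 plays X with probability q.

p = 0.7216, q = 0.2784

Work:
Find probabilities that make opponent indifferent:
P2 chooses q to make P1 indifferent between A and B
P1 chooses p to make P2 indifferent between X and Y
Mixed NE: P1 plays (A: 0.7216, B: 0.2784), P2 plays (X: 0.2784, Y: 0.7216)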